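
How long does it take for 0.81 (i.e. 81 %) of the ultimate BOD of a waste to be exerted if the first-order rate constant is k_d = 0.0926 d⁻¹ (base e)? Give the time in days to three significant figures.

y/L₀ = 1 − e^(−k_d t) = 0.81 ⇒ e^(−k_d t) = 0.190
t = −ln(0.190) / 0.0926 = 1.661 / 0.0926 = 17.93 d.

t ≈ 17.9 d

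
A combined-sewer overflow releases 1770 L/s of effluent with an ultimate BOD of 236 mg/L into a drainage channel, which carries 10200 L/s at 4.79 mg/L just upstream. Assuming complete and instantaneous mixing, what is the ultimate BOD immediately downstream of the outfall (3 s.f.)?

39.0 mg/L

Flow-weighted mixing: C = (Q_r C_r + Q_w C_w)/(Q_r + Q_w)
= (10200×4.79 + 1770×236)/(10200 + 1770) = 466600/11970 = 38.98 mg/L.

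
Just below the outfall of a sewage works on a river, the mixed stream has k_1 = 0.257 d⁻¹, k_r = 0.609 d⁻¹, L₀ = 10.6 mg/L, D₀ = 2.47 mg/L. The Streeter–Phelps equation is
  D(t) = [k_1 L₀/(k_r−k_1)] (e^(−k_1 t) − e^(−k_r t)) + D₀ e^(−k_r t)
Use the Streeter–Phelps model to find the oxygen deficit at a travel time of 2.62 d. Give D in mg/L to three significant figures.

k_1 L₀/(k_r−k_1) = 0.257×10.6/(0.609−0.257) = 2.724/0.3520 = 7.739 mg/L.
e^(−k_1 t) = e^(−0.257×2.620) = 0.5100; e^(−k_r t) = e^(−0.609×2.620) = 0.2028.
D = 7.739 × (0.5100 − 0.2028) + 2.47 × 0.2028 = 2.378 + 0.5009 = 2.878 mg/L.

D ≈ 2.88 mg/L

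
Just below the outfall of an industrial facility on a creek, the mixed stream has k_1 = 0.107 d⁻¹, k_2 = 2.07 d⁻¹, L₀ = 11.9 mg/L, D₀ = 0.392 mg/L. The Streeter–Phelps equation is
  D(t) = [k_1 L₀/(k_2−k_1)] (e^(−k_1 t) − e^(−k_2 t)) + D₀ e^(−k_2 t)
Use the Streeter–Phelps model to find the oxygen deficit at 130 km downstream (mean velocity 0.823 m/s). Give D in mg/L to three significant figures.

D ≈ 0.528 mg/L

Travel time t = x/v = 130 km / (0.823 m/s) = 130000 m / 0.823 m/s = 158000 s = 1.828 d.
k_1 L₀/(k_2−k_1) = 0.107×11.9/(2.07−0.107) = 1.273/1.963 = 0.6487 mg/L.
e^(−k_1 t) = e^(−0.107×1.828) = 0.8223; e^(−k_2 t) = e^(−2.07×1.828) = 0.02272.
D = 0.6487 × (0.8223 − 0.02272) + 0.392 × 0.02272 = 0.5187 + 0.008907 = 0.5276 mg/L.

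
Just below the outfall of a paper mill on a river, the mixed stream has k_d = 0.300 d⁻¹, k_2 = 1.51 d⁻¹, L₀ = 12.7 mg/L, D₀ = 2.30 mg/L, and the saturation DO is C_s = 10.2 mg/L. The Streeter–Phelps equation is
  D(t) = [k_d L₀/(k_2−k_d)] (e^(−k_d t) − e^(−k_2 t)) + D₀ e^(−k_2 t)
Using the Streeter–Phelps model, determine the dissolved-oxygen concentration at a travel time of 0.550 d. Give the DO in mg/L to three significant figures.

DO ≈ 7.90 mg/L

k_d L₀/(k_2−k_d) = 0.300×12.7/(1.51−0.300) = 3.810/1.210 = 3.149 mg/L.
e^(−k_d t) = e^(−0.300×0.5500) = 0.8479; e^(−k_2 t) = e^(−1.51×0.5500) = 0.4358.
D = 3.149 × (0.8479 − 0.4358) + 2.30 × 0.4358 = 1.297 + 1.002 = 2.300 mg/L.
DO = C_s − D = 10.2 − 2.300 = 7.900 mg/L.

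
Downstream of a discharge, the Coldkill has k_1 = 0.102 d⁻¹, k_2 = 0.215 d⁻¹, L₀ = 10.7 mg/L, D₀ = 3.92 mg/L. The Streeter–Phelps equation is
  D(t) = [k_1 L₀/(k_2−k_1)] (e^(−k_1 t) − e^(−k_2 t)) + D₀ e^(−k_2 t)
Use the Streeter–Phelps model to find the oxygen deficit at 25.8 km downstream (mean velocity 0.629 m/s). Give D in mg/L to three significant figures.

Travel time t = x/v = 25.8 km / (0.629 m/s) = 25800 m / 0.629 m/s = 41020 s = 0.4747 d.
k_1 L₀/(k_2−k_1) = 0.102×10.7/(0.215−0.102) = 1.091/0.1130 = 9.658 mg/L.
e^(−k_1 t) = e^(−0.102×0.4747) = 0.9527; e^(−k_2 t) = e^(−0.215×0.4747) = 0.9030.
D = 9.658 × (0.9527 − 0.9030) + 3.92 × 0.9030 = 0.4806 + 3.540 = 4.020 mg/L.

D ≈ 4.02 mg/L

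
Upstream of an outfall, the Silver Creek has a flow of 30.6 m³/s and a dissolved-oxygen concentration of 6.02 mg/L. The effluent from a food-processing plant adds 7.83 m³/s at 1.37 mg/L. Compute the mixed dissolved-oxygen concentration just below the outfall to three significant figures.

5.07 mg/L

Flow-weighted mixing: C = (Q_r C_r + Q_w C_w)/(Q_r + Q_w)
= (30.6×6.02 + 7.83×1.37)/(30.6 + 7.83) = 194.9/38.43 = 5.073 mg/L.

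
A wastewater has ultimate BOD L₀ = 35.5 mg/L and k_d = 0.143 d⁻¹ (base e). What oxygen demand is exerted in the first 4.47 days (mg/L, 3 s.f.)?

y_t = L₀(1 − e^(−k_d t)) = 35.5 × (1 − e^(−0.143×4.47))
= 35.5 × (1 − 0.5277) = 35.5 × 0.4723 = 16.77 mg/L.

y ≈ 16.8 mg/L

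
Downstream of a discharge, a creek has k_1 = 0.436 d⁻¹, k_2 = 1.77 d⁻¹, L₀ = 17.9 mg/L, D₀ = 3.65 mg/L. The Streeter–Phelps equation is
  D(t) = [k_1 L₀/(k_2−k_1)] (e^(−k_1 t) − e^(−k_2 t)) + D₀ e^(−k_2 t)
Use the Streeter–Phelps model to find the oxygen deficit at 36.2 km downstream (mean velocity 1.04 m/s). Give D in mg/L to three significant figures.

D ≈ 3.83 mg/L

Travel time t = x/v = 36.2 km / (1.04 m/s) = 36200 m / 1.04 m/s = 34810 s = 0.4029 d.
k_1 L₀/(k_2−k_1) = 0.436×17.9/(1.77−0.436) = 7.804/1.334 = 5.850 mg/L.
e^(−k_1 t) = e^(−0.436×0.4029) = 0.8389; e^(−k_2 t) = e^(−1.77×0.4029) = 0.4901.
D = 5.850 × (0.8389 − 0.4901) + 3.65 × 0.4901 = 2.040 + 1.789 = 3.829 mg/L.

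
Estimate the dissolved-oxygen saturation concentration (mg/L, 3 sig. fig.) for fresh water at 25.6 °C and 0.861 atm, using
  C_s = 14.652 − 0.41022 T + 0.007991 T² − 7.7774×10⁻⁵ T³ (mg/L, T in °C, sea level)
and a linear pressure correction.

At sea level: C_s = 14.652 − 0.41022×25.6 + 0.007991×25.6² − 7.7774×10⁻⁵×25.6³ = 8.083 mg/L.
Pressure correction: C_s' = 8.083 × 0.861 = 6.959 mg/L.

C_s ≈ 6.96 mg/L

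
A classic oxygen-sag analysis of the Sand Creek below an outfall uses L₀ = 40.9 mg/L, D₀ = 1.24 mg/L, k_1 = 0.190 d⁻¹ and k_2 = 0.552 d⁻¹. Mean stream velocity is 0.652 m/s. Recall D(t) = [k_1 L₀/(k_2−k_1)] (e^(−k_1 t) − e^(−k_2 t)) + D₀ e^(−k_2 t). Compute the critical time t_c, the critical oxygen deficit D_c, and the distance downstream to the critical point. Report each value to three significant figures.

t_c = [1/(k_2−k_1)] ln[(k_2/k_1)(1 − D₀(k_2−k_1)/(k_1 L₀))]
= [1/(0.552−0.190)] ln[(0.552/0.190)(1 − 1.24×0.3620/(0.190×40.9))]
= (1/0.3620) ln[2.905 × 0.9422] = 2.762 × ln(2.737) = 2.762 × 1.007 = 2.782 d.
D_c = (k_1/k_2) L₀ e^(−k_1 t_c) = (0.190/0.552) × 40.9 × e^(−0.190×2.782) = 0.3442 × 40.9 × 0.5895 = 8.298 mg/L.
x_c = v t_c = 0.652 m/s × 2.782 d × 86400 s/d = 156700 m ≈ 157 km.

t_c ≈ 2.78 d; D_c ≈ 8.30 mg/L; x_c ≈ 157 km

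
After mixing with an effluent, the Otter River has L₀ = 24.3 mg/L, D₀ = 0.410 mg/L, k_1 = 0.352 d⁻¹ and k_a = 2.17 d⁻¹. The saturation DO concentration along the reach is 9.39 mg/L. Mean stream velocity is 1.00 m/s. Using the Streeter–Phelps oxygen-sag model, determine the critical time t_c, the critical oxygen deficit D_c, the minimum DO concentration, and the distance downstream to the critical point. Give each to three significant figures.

At the critical point dD/dt = 0, so k_1 L₀ e^(−k_1 t) = k_a D. Substituting D(t) from the Streeter–Phelps equation and solving for t gives
t_c = ln[(k_a/k_1)(1 − D₀(k_a−k_1)/(k_1 L₀))] / (k_a−k_1).
Here k_a−k_1 = 1.818 d⁻¹ and 1 − D₀(k_a−k_1)/(k_1 L₀) = 1 − 0.410×1.818/(0.352×24.3) = 0.9129, so
t_c = ln(6.165 × 0.9129) / 1.818 = 1.728 / 1.818 = 0.9503 d.
L(t_c) = L₀ e^(−k_1 t_c) = 24.3 × 0.7157 = 17.39 mg/L, and at the critical point k_a D_c = k_1 L, so D_c = (0.352/2.17) × 17.39 = 2.821 mg/L.
Minimum DO = C_s − D_c = 9.39 − 2.821 = 6.569 mg/L.
x_c = v t_c = 1.00 m/s × 0.9503 d × 86400 s/d = 82110 m ≈ 82.1 km.

t_c ≈ 0.950 d; D_c ≈ 2.82 mg/L; min DO ≈ 6.57 mg/L; x_c ≈ 82.1 km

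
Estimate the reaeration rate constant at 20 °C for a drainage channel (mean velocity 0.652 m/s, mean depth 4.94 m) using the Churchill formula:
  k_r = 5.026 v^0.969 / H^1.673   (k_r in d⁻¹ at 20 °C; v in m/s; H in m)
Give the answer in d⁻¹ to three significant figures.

k_r = 5.026 × 0.652^0.969 / 4.94^1.673 = 5.026 × 0.6607 / 14.47 = 0.2294 d⁻¹.

k_r ≈ 0.229 d⁻¹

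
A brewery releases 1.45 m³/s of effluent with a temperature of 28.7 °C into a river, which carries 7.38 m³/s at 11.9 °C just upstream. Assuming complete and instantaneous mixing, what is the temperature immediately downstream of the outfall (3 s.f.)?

14.7 °C

Flow-weighted mixing: C = (Q_r C_r + Q_w C_w)/(Q_r + Q_w)
= (7.38×11.9 + 1.45×28.7)/(7.38 + 1.45) = 129.4/8.830 = 14.66 °C.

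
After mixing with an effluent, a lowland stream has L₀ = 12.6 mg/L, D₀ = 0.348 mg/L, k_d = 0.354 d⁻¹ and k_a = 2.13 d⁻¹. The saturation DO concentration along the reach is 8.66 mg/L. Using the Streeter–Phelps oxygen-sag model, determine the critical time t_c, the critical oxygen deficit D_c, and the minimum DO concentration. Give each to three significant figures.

t_c ≈ 0.926 d; D_c ≈ 1.51 mg/L; min DO ≈ 7.15 mg/L

With k_a/k_d = 6.017 and 1 − D₀(k_a−k_d)/(k_d L₀) = 0.8614,
t_c = ln(6.017 × 0.8614) / (2.13 − 0.354) = ln(5.183) / 1.776 = 1.645/1.776 = 0.9265 d.
L(t_c) = L₀ e^(−k_d t_c) = 12.6 × 0.7204 = 9.077 mg/L, and at the critical point k_a D_c = k_d L, so D_c = (0.354/2.13) × 9.077 = 1.509 mg/L.
Minimum DO = C_s − D_c = 8.66 − 1.509 = 7.151 mg/L.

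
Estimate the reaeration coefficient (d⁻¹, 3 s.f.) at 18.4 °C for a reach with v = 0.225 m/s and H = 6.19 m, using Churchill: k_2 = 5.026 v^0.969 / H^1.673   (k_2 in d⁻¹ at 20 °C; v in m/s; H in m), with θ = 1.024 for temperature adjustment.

k_2 ≈ 0.0540 d⁻¹

k_2(20) = 5.026 × 0.225^0.969 / 6.19^1.673 = 5.026 × 0.2356 / 21.11 = 0.05610 d⁻¹.
k_2(18.4) = 0.05610 × 1.024^(18.4−20) = 0.05610 × 0.9628 = 0.05401 d⁻¹.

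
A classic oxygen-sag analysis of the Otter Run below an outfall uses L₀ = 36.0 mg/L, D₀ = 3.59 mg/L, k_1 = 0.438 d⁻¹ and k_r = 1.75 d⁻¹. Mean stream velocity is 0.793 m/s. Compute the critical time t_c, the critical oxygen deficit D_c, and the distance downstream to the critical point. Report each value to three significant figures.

t_c = [1/(k_r−k_1)] ln[(k_r/k_1)(1 − D₀(k_r−k_1)/(k_1 L₀))]
= [1/(1.75−0.438)] ln[(1.75/0.438)(1 − 3.59×1.312/(0.438×36.0))]
= (1/1.312) ln[3.995 × 0.7013] = 0.7622 × ln(2.802) = 0.7622 × 1.030 = 0.7853 d.
L(t_c) = L₀ e^(−k_1 t_c) = 36.0 × 0.7090 = 25.52 mg/L, and at the critical point k_r D_c = k_1 L, so D_c = (0.438/1.75) × 25.52 = 6.388 mg/L.
x_c = v t_c = 0.793 m/s × 0.7853 d × 86400 s/d = 53810 m ≈ 53.8 km.

t_c ≈ 0.785 d; D_c ≈ 6.39 mg/L; x_c ≈ 53.8 km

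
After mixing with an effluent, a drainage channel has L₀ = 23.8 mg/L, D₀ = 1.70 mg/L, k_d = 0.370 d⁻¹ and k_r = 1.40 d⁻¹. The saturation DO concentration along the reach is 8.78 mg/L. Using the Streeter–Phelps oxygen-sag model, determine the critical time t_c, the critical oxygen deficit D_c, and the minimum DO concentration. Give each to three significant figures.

With k_r/k_d = 3.784 and 1 − D₀(k_r−k_d)/(k_d L₀) = 0.8012,
t_c = ln(3.784 × 0.8012) / (1.40 − 0.370) = ln(3.031) / 1.030 = 1.109/1.030 = 1.077 d.
L(t_c) = L₀ e^(−k_d t_c) = 23.8 × 0.6714 = 15.98 mg/L, and at the critical point k_r D_c = k_d L, so D_c = (0.370/1.40) × 15.98 = 4.223 mg/L.
Minimum DO = C_s − D_c = 8.78 − 4.223 = 4.557 mg/L.

t_c ≈ 1.08 d; D_c ≈ 4.22 mg/L; min DO ≈ 4.56 mg/L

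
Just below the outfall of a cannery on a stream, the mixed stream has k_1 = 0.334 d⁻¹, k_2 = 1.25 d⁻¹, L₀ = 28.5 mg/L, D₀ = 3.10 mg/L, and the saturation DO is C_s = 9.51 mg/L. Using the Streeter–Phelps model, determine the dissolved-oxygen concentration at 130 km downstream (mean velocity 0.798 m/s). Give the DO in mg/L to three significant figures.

Travel time t = x/v = 130 km / (0.798 m/s) = 130000 m / 0.798 m/s = 162900 s = 1.886 d.
k_1 L₀/(k_2−k_1) = 0.334×28.5/(1.25−0.334) = 9.519/0.9160 = 10.39 mg/L.
e^(−k_1 t) = e^(−0.334×1.886) = 0.5327; e^(−k_2 t) = e^(−1.25×1.886) = 0.09472.
D = 10.39 × (0.5327 − 0.09472) + 3.10 × 0.09472 = 4.552 + 0.2936 = 4.845 mg/L.
DO = C_s − D = 9.51 − 4.845 = 4.665 mg/L.

DO ≈ 4.66 mg/L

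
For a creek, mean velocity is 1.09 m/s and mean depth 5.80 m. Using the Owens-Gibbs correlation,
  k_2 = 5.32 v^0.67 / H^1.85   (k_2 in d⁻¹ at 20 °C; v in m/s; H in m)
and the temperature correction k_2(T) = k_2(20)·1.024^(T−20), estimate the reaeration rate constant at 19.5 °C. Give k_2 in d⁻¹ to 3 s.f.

k_2(20) = 5.32 × 1.09^0.67 / 5.80^1.85 = 5.32 × 1.059 / 25.84 = 0.2181 d⁻¹.
k_2(19.5) = 0.2181 × 1.024^(19.5−20) = 0.2181 × 0.9882 = 0.2155 d⁻¹.

k_2 ≈ 0.216 d⁻¹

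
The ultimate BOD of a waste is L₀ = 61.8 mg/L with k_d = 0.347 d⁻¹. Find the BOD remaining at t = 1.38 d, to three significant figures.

L ≈ 38.3 mg/L

L_t = L₀ e^(−k_d t) = 61.8 × e^(−0.347×1.38) = 61.8 × 0.6195 = 38.28 mg/L.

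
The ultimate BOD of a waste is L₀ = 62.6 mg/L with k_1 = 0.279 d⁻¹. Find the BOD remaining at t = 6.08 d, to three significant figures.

L ≈ 11.5 mg/L

L_t = L₀ e^(−k_1 t) = 62.6 × e^(−0.279×6.08) = 62.6 × 0.1834 = 11.48 mg/L.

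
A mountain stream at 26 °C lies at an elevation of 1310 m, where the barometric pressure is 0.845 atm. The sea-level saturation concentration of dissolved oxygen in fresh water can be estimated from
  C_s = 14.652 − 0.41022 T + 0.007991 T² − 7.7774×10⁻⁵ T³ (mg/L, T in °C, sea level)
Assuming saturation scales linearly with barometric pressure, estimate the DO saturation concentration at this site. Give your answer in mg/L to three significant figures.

At sea level: C_s = 14.652 − 0.41022×26 + 0.007991×26² − 7.7774×10⁻⁵×26³ = 8.021 mg/L.
Pressure correction: C_s' = 8.021 × 0.845 = 6.778 mg/L.

C_s ≈ 6.78 mg/L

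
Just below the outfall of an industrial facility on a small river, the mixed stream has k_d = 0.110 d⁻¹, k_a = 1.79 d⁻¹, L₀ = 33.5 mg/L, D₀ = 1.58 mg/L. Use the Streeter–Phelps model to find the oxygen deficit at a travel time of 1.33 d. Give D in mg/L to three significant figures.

k_d L₀/(k_a−k_d) = 0.110×33.5/(1.79−0.110) = 3.685/1.680 = 2.193 mg/L.
e^(−k_d t) = e^(−0.110×1.330) = 0.8639; e^(−k_a t) = e^(−1.79×1.330) = 0.09249.
D = 2.193 × (0.8639 − 0.09249) + 1.58 × 0.09249 = 1.692 + 0.1461 = 1.838 mg/L.

D ≈ 1.84 mg/L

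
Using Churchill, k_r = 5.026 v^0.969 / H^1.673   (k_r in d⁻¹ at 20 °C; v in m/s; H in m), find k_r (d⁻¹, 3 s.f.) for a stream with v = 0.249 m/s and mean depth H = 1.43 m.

k_r = 5.026 × 0.249^0.969 / 1.43^1.673 = 5.026 × 0.2600 / 1.819 = 0.7182 d⁻¹.

k_r ≈ 0.718 d⁻¹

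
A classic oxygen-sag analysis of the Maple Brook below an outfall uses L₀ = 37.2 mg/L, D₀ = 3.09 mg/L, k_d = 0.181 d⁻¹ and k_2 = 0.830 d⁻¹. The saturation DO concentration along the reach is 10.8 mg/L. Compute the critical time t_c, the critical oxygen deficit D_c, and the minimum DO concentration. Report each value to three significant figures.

t_c ≈ 1.80 d; D_c ≈ 5.85 mg/L; min DO ≈ 4.95 mg/L

t_c = [1/(k_2−k_d)] ln[(k_2/k_d)(1 − D₀(k_2−k_d)/(k_d L₀))]
= [1/(0.830−0.181)] ln[(0.830/0.181)(1 − 3.09×0.6490/(0.181×37.2))]
= (1/0.6490) ln[4.586 × 0.7022] = 1.541 × ln(3.220) = 1.541 × 1.169 = 1.802 d.
D_c = (k_d/k_2) L₀ e^(−k_d t_c) = (0.181/0.830) × 37.2 × e^(−0.181×1.802) = 0.2181 × 37.2 × 0.7217 = 5.855 mg/L.
Minimum DO = C_s − D_c = 10.8 − 5.855 = 4.945 mg/L.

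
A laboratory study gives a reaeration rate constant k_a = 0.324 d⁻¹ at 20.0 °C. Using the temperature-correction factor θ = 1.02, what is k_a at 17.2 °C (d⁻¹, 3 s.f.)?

k_a(T₂) = k_a(T₁) · θ^(T₂−T₁) = 0.324 × 1.02^(17.2−20.0)
= 0.324 × 1.02^-2.80 = 0.324 × 0.9461 = 0.3065 d⁻¹.

k_a ≈ 0.307 d⁻¹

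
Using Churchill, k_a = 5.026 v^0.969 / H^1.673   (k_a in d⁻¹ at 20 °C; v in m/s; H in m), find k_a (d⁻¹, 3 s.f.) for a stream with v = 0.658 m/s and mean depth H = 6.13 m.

k_a ≈ 0.161 d⁻¹

k_a = 5.026 × 0.658^0.969 / 6.13^1.673 = 5.026 × 0.6666 / 20.77 = 0.1613 d⁻¹.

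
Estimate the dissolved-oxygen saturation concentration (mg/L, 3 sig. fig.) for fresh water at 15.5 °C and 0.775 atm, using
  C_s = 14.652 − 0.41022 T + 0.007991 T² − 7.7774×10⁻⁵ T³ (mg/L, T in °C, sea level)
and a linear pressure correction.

At sea level: C_s = 14.652 − 0.41022×15.5 + 0.007991×15.5² − 7.7774×10⁻⁵×15.5³ = 9.924 mg/L.
Pressure correction: C_s' = 9.924 × 0.775 = 7.691 mg/L.

C_s ≈ 7.69 mg/L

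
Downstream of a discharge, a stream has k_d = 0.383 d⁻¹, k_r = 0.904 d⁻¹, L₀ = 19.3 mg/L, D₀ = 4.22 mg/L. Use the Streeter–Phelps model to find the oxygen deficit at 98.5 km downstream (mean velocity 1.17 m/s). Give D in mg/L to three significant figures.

Travel time t = x/v = 98.5 km / (1.17 m/s) = 98500 m / 1.17 m/s = 84190 s = 0.9744 d.
k_d L₀/(k_r−k_d) = 0.383×19.3/(0.904−0.383) = 7.392/0.5210 = 14.19 mg/L.
e^(−k_d t) = e^(−0.383×0.9744) = 0.6885; e^(−k_r t) = e^(−0.904×0.9744) = 0.4144.
D = 14.19 × (0.6885 − 0.4144) + 4.22 × 0.4144 = 3.889 + 1.749 = 5.638 mg/L.

D ≈ 5.64 mg/L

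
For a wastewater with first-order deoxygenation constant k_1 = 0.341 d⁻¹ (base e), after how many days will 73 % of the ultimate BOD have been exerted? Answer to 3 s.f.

y/L₀ = 1 − e^(−k_1 t) = 0.73 ⇒ e^(−k_1 t) = 0.270
t = −ln(0.270) / 0.341 = 1.309 / 0.341 = 3.840 d.

t ≈ 3.84 d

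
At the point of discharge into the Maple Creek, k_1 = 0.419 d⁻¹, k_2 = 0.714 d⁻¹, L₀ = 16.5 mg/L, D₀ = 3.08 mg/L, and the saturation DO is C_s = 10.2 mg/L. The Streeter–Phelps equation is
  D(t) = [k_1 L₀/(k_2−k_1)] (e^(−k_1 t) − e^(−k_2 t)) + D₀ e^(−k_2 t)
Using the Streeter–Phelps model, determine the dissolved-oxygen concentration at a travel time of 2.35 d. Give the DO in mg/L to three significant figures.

k_1 L₀/(k_2−k_1) = 0.419×16.5/(0.714−0.419) = 6.913/0.2950 = 23.44 mg/L.
e^(−k_1 t) = e^(−0.419×2.350) = 0.3736; e^(−k_2 t) = e^(−0.714×2.350) = 0.1868.
D = 23.44 × (0.3736 − 0.1868) + 3.08 × 0.1868 = 4.378 + 0.5752 = 4.953 mg/L.
DO = C_s − D = 10.2 − 4.953 = 5.247 mg/L.

DO ≈ 5.25 mg/L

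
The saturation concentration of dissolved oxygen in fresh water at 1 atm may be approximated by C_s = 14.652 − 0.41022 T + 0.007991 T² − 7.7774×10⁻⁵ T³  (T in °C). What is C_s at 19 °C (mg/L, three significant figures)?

C_s = 14.652 − 0.41022×19 + 0.007991×19² − 7.7774×10⁻⁵×19³ = 9.209 mg/L.

C_s ≈ 9.21 mg/L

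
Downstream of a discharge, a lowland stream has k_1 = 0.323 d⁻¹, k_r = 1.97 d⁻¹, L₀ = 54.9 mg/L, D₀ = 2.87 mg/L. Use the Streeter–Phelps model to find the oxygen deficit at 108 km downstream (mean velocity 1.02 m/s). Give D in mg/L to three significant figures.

D ≈ 6.54 mg/L

Travel time t = x/v = 108 km / (1.02 m/s) = 108000 m / 1.02 m/s = 105900 s = 1.225 d.
k_1 L₀/(k_r−k_1) = 0.323×54.9/(1.97−0.323) = 17.73/1.647 = 10.77 mg/L.
e^(−k_1 t) = e^(−0.323×1.225) = 0.6731; e^(−k_r t) = e^(−1.97×1.225) = 0.08944.
D = 10.77 × (0.6731 − 0.08944) + 2.87 × 0.08944 = 6.284 + 0.2567 = 6.541 mg/L.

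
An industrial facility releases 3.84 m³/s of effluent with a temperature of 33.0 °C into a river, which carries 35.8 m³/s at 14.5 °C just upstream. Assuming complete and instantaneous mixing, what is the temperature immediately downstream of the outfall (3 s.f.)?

Flow-weighted mixing: C = (Q_r C_r + Q_w C_w)/(Q_r + Q_w)
= (35.8×14.5 + 3.84×33.0)/(35.8 + 3.84) = 645.8/39.64 = 16.29 °C.

16.3 °C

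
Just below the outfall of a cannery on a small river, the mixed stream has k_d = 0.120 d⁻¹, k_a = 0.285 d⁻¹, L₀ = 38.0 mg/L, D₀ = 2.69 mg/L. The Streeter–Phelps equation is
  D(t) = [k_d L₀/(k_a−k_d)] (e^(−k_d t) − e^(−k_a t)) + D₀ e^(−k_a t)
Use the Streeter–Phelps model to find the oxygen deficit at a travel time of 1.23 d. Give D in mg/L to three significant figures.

D ≈ 6.27 mg/L

k_d L₀/(k_a−k_d) = 0.120×38.0/(0.285−0.120) = 4.560/0.1650 = 27.64 mg/L.
e^(−k_d t) = e^(−0.120×1.230) = 0.8628; e^(−k_a t) = e^(−0.285×1.230) = 0.7043.
D = 27.64 × (0.8628 − 0.7043) + 2.69 × 0.7043 = 4.380 + 1.895 = 6.274 mg/L.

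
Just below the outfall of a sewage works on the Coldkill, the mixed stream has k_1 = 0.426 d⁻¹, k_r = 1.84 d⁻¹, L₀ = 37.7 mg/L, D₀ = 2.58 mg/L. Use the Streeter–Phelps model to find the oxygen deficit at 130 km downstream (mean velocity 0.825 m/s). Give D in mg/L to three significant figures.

Travel time t = x/v = 130 km / (0.825 m/s) = 130000 m / 0.825 m/s = 157600 s = 1.824 d.
k_1 L₀/(k_r−k_1) = 0.426×37.7/(1.84−0.426) = 16.06/1.414 = 11.36 mg/L.
e^(−k_1 t) = e^(−0.426×1.824) = 0.4598; e^(−k_r t) = e^(−1.84×1.824) = 0.03488.
D = 11.36 × (0.4598 − 0.03488) + 2.58 × 0.03488 = 4.826 + 0.09000 = 4.916 mg/L.

D ≈ 4.92 mg/L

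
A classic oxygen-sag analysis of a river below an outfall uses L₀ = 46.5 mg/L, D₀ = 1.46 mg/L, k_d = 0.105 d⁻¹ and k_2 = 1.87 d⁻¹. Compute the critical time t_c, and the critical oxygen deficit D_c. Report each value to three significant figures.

At the critical point dD/dt = 0, so k_d L₀ e^(−k_d t) = k_2 D. Substituting D(t) from the Streeter–Phelps equation and solving for t gives
t_c = ln[(k_2/k_d)(1 − D₀(k_2−k_d)/(k_d L₀))] / (k_2−k_d).
Here k_2−k_d = 1.765 d⁻¹ and 1 − D₀(k_2−k_d)/(k_d L₀) = 1 − 1.46×1.765/(0.105×46.5) = 0.4722, so
t_c = ln(17.81 × 0.4722) / 1.765 = 2.129 / 1.765 = 1.206 d.
L(t_c) = L₀ e^(−k_d t_c) = 46.5 × 0.8810 = 40.97 mg/L, and at the critical point k_2 D_c = k_d L, so D_c = (0.105/1.87) × 40.97 = 2.300 mg/L.

t_c ≈ 1.21 d; D_c ≈ 2.30 mg/L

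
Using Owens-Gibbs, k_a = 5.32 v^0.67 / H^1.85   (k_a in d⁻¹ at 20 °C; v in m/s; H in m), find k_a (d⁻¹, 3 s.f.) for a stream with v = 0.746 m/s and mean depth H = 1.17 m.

k_a ≈ 3.27 d⁻¹

k_a = 5.32 × 0.746^0.67 / 1.17^1.85 = 5.32 × 0.8217 / 1.337 = 3.270 d⁻¹.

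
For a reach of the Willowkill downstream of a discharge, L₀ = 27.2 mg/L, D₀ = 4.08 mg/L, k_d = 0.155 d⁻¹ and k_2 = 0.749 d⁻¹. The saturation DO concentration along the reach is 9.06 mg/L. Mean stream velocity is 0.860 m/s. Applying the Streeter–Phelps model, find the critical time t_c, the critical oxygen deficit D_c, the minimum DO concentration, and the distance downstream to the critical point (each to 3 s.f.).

t_c ≈ 1.21 d; D_c ≈ 4.66 mg/L; min DO ≈ 4.40 mg/L; x_c ≈ 90.1 km

At the critical point dD/dt = 0, so k_d L₀ e^(−k_d t) = k_2 D. Substituting D(t) from the Streeter–Phelps equation and solving for t gives
t_c = ln[(k_2/k_d)(1 − D₀(k_2−k_d)/(k_d L₀))] / (k_2−k_d).
Here k_2−k_d = 0.5940 d⁻¹ and 1 − D₀(k_2−k_d)/(k_d L₀) = 1 − 4.08×0.5940/(0.155×27.2) = 0.4252, so
t_c = ln(4.832 × 0.4252) / 0.5940 = 0.7200 / 0.5940 = 1.212 d.
L(t_c) = L₀ e^(−k_d t_c) = 27.2 × 0.8287 = 22.54 mg/L, and at the critical point k_2 D_c = k_d L, so D_c = (0.155/0.749) × 22.54 = 4.665 mg/L.
Minimum DO = C_s − D_c = 9.06 − 4.665 = 4.395 mg/L.
x_c = v t_c = 0.860 m/s × 1.212 d × 86400 s/d = 90070 m ≈ 90.1 km.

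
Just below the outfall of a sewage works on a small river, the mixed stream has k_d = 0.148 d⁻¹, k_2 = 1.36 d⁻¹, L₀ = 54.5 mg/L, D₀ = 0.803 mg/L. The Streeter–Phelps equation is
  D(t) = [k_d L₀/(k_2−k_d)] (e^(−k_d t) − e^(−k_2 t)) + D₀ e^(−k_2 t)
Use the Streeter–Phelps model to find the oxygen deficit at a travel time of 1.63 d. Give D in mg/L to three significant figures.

k_d L₀/(k_2−k_d) = 0.148×54.5/(1.36−0.148) = 8.066/1.212 = 6.655 mg/L.
e^(−k_d t) = e^(−0.148×1.630) = 0.7857; e^(−k_2 t) = e^(−1.36×1.630) = 0.1090.
D = 6.655 × (0.7857 − 0.1090) + 0.803 × 0.1090 = 4.503 + 0.08749 = 4.591 mg/L.

D ≈ 4.59 mg/L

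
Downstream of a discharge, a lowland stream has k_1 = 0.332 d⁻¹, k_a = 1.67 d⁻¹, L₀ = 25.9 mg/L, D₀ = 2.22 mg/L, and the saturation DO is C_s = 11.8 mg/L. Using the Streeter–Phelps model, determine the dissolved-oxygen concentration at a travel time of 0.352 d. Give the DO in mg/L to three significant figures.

DO ≈ 8.42 mg/L

k_1 L₀/(k_a−k_1) = 0.332×25.9/(1.67−0.332) = 8.599/1.338 = 6.427 mg/L.
e^(−k_1 t) = e^(−0.332×0.3520) = 0.8897; e^(−k_a t) = e^(−1.67×0.3520) = 0.5555.
D = 6.427 × (0.8897 − 0.5555) + 2.22 × 0.5555 = 2.148 + 1.233 = 3.381 mg/L.
DO = C_s − D = 11.8 − 3.381 = 8.419 mg/L.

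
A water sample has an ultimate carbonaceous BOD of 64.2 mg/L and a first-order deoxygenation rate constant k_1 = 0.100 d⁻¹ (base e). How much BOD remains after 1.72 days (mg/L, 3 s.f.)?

L ≈ 54.1 mg/L

L_t = L₀ e^(−k_1 t) = 64.2 × e^(−0.100×1.72) = 64.2 × 0.8420 = 54.06 mg/L.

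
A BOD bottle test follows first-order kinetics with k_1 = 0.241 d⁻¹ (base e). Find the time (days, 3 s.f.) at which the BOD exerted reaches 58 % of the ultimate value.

y/L₀ = 1 − e^(−k_1 t) = 0.58 ⇒ e^(−k_1 t) = 0.420
t = −ln(0.420) / 0.241 = 0.8675 / 0.241 = 3.600 d.

t ≈ 3.60 d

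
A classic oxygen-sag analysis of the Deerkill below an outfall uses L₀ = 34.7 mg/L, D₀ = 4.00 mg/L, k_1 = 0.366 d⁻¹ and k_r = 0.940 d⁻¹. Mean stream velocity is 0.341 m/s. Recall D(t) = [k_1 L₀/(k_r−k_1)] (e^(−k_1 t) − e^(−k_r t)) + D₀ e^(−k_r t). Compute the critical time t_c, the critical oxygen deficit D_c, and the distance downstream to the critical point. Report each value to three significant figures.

At the critical point dD/dt = 0, so k_1 L₀ e^(−k_1 t) = k_r D. Substituting D(t) from the Streeter–Phelps equation and solving for t gives
t_c = ln[(k_r/k_1)(1 − D₀(k_r−k_1)/(k_1 L₀))] / (k_r−k_1).
Here k_r−k_1 = 0.5740 d⁻¹ and 1 − D₀(k_r−k_1)/(k_1 L₀) = 1 − 4.00×0.5740/(0.366×34.7) = 0.8192, so
t_c = ln(2.568 × 0.8192) / 0.5740 = 0.7438 / 0.5740 = 1.296 d.
D_c = (k_1/k_r) L₀ e^(−k_1 t_c) = (0.366/0.940) × 34.7 × e^(−0.366×1.296) = 0.3894 × 34.7 × 0.6223 = 8.408 mg/L.
x_c = v t_c = 0.341 m/s × 1.296 d × 86400 s/d = 38180 m ≈ 38.2 km.

t_c ≈ 1.30 d; D_c ≈ 8.41 mg/L; x_c ≈ 38.2 km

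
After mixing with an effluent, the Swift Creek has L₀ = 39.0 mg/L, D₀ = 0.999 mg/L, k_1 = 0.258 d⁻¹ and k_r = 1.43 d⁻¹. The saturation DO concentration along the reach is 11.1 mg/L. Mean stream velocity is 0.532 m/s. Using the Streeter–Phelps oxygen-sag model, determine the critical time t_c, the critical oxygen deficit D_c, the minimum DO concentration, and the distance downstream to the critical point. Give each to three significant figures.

At the critical point dD/dt = 0, so k_1 L₀ e^(−k_1 t) = k_r D. Substituting D(t) from the Streeter–Phelps equation and solving for t gives
t_c = ln[(k_r/k_1)(1 − D₀(k_r−k_1)/(k_1 L₀))] / (k_r−k_1).
Here k_r−k_1 = 1.172 d⁻¹ and 1 − D₀(k_r−k_1)/(k_1 L₀) = 1 − 0.999×1.172/(0.258×39.0) = 0.8836, so
t_c = ln(5.543 × 0.8836) / 1.172 = 1.589 / 1.172 = 1.356 d.
D_c = (k_1/k_r) L₀ e^(−k_1 t_c) = (0.258/1.43) × 39.0 × e^(−0.258×1.356) = 0.1804 × 39.0 × 0.7049 = 4.960 mg/L.
Minimum DO = C_s − D_c = 11.1 − 4.960 = 6.140 mg/L.
x_c = v t_c = 0.532 m/s × 1.356 d × 86400 s/d = 62310 m ≈ 62.3 km.

t_c ≈ 1.36 d; D_c ≈ 4.96 mg/L; min DO ≈ 6.14 mg/L; x_c ≈ 62.3 km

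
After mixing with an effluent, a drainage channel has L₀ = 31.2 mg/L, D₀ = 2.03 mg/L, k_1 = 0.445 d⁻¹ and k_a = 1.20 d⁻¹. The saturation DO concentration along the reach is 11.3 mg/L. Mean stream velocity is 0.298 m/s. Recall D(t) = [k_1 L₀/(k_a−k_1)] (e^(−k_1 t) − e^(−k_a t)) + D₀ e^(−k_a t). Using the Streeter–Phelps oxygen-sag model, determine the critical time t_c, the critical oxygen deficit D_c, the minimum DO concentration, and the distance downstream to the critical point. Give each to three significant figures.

At the critical point dD/dt = 0, so k_1 L₀ e^(−k_1 t) = k_a D. Substituting D(t) from the Streeter–Phelps equation and solving for t gives
t_c = ln[(k_a/k_1)(1 − D₀(k_a−k_1)/(k_1 L₀))] / (k_a−k_1).
Here k_a−k_1 = 0.7550 d⁻¹ and 1 − D₀(k_a−k_1)/(k_1 L₀) = 1 − 2.03×0.7550/(0.445×31.2) = 0.8896, so
t_c = ln(2.697 × 0.8896) / 0.7550 = 0.8750 / 0.7550 = 1.159 d.
L(t_c) = L₀ e^(−k_1 t_c) = 31.2 × 0.5971 = 18.63 mg/L, and at the critical point k_a D_c = k_1 L, so D_c = (0.445/1.20) × 18.63 = 6.908 mg/L.
Minimum DO = C_s − D_c = 11.3 − 6.908 = 4.392 mg/L.
x_c = v t_c = 0.298 m/s × 1.159 d × 86400 s/d = 29840 m ≈ 29.8 km.

t_c ≈ 1.16 d; D_c ≈ 6.91 mg/L; min DO ≈ 4.39 mg/L; x_c ≈ 29.8 km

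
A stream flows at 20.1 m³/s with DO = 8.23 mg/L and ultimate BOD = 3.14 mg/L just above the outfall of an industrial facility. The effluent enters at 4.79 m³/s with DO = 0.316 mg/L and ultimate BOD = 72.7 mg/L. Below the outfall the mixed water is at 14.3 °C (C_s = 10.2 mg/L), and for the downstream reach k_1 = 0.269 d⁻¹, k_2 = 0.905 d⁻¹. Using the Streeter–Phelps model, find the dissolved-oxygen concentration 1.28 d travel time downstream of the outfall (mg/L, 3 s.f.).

Mixed DO = (20.1×8.23 + 4.79×0.316)/(20.1+4.79) = 166.9/24.89 = 6.707 mg/L.
Mixed L₀ = (20.1×3.14 + 4.79×72.7)/(24.89) = 411.3/24.89 = 16.53 mg/L.
Initial deficit D₀ = C_s − DO₀ = 10.2 − 6.707 = 3.493 mg/L.
D(1.28) = [0.269×16.53/(0.905−0.269)](e^(−0.269×1.28) − e^(−0.905×1.28)) + 3.493 e^(−0.905×1.28)
= 6.990 × (0.7087 − 0.3140) + 3.493 × 0.3140 = 3.856 mg/L.
DO = 10.2 − 3.856 = 6.344 mg/L.

DO ≈ 6.34 mg/L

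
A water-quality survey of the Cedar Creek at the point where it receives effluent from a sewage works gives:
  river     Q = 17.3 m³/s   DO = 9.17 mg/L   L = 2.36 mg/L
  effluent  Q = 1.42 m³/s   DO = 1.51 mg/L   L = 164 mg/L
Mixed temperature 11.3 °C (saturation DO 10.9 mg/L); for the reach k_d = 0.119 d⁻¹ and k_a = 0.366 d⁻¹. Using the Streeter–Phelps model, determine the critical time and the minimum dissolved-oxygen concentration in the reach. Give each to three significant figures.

Mixed DO = (17.3×9.17 + 1.42×1.51)/(17.3+1.42) = 160.8/18.72 = 8.589 mg/L.
Mixed L₀ = (17.3×2.36 + 1.42×164)/(18.72) = 273.7/18.72 = 14.62 mg/L.
Initial deficit D₀ = C_s − DO₀ = 10.9 − 8.589 = 2.311 mg/L.
t_c = (1/0.2470) ln[(0.366/0.119)(1 − 2.311×0.2470/(0.119×14.62))] = 4.049 × ln(2.067) = 2.939 d.
D_c = (0.119/0.366) × 14.62 × e^(−0.119×2.939) = 0.3251 × 14.62 × 0.7049 = 3.351 mg/L.
Minimum DO = 10.9 − 3.351 = 7.549 mg/L.

t_c ≈ 2.94 d; minimum DO ≈ 7.55 mg/L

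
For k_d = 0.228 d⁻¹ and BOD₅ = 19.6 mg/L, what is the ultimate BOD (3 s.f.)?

BOD₅ = L₀(1 − e^(−5k_d)) ⇒ L₀ = BOD₅ / (1 − e^(−5×0.228))
= 19.6 / (1 − 0.3198) = 19.6 / 0.6802 = 28.82 mg/L.

L₀ ≈ 28.8 mg/L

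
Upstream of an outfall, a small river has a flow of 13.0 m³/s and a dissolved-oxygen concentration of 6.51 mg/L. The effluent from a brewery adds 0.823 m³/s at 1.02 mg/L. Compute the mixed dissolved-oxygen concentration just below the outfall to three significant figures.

Flow-weighted mixing: C = (Q_r C_r + Q_w C_w)/(Q_r + Q_w)
= (13.0×6.51 + 0.823×1.02)/(13.0 + 0.823) = 85.47/13.82 = 6.183 mg/L.

6.18 mg/L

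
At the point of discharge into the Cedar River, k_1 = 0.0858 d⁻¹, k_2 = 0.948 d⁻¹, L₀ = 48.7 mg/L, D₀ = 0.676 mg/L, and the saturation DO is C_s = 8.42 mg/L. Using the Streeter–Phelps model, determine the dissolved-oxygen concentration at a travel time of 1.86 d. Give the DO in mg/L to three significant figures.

k_1 L₀/(k_2−k_1) = 0.0858×48.7/(0.948−0.0858) = 4.178/0.8622 = 4.846 mg/L.
e^(−k_1 t) = e^(−0.0858×1.860) = 0.8525; e^(−k_2 t) = e^(−0.948×1.860) = 0.1715.
D = 4.846 × (0.8525 − 0.1715) + 0.676 × 0.1715 = 3.300 + 0.1159 = 3.416 mg/L.
DO = C_s − D = 8.42 − 3.416 = 5.004 mg/L.

DO ≈ 5.00 mg/L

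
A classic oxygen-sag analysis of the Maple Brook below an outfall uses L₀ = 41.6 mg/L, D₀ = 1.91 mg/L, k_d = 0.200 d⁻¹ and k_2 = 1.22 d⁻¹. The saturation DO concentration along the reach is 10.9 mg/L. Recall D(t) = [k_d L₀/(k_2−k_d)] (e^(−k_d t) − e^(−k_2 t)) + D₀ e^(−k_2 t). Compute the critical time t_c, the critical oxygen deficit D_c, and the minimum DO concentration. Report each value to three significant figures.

t_c = [1/(k_2−k_d)] ln[(k_2/k_d)(1 − D₀(k_2−k_d)/(k_d L₀))]
= [1/(1.22−0.200)] ln[(1.22/0.200)(1 − 1.91×1.020/(0.200×41.6))]
= (1/1.020) ln[6.100 × 0.7658] = 0.9804 × ln(4.672) = 0.9804 × 1.542 = 1.511 d.
D_c = (k_d/k_2) L₀ e^(−k_d t_c) = (0.200/1.22) × 41.6 × e^(−0.200×1.511) = 0.1639 × 41.6 × 0.7391 = 5.041 mg/L.
Minimum DO = C_s − D_c = 10.9 − 5.041 = 5.859 mg/L.

t_c ≈ 1.51 d; D_c ≈ 5.04 mg/L; min DO ≈ 5.86 mg/L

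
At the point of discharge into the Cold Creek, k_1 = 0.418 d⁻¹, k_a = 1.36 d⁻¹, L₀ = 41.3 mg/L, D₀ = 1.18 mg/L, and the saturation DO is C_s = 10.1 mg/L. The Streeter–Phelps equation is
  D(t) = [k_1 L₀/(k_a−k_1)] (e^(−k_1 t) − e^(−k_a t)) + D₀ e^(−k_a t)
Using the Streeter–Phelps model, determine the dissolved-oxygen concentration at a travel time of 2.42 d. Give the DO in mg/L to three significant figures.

DO ≈ 4.07 mg/L

k_1 L₀/(k_a−k_1) = 0.418×41.3/(1.36−0.418) = 17.26/0.9420 = 18.33 mg/L.
e^(−k_1 t) = e^(−0.418×2.420) = 0.3637; e^(−k_a t) = e^(−1.36×2.420) = 0.03721.
D = 18.33 × (0.3637 − 0.03721) + 1.18 × 0.03721 = 5.982 + 0.04391 = 6.026 mg/L.
DO = C_s − D = 10.1 − 6.026 = 4.074 mg/L.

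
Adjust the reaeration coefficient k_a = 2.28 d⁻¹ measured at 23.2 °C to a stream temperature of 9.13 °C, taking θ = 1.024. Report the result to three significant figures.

k_a(T₂) = k_a(T₁) · θ^(T₂−T₁) = 2.28 × 1.024^(9.13−23.2)
= 2.28 × 1.024^-14.1 = 2.28 × 0.7163 = 1.633 d⁻¹.

k_a ≈ 1.63 d⁻¹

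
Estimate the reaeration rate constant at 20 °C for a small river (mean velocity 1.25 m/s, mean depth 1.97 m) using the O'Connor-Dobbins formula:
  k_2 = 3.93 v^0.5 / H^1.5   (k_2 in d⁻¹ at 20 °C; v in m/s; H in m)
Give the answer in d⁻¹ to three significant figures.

k_2 ≈ 1.59 d⁻¹

k_2 = 3.93 × 1.25^0.5 / 1.97^1.5 = 3.93 × 1.118 / 2.765 = 1.589 d⁻¹.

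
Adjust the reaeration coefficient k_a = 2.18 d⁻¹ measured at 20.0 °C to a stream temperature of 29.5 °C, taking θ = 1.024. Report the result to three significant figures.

k_a(T₂) = k_a(T₁) · θ^(T₂−T₁) = 2.18 × 1.024^(29.5−20.0)
= 2.18 × 1.024^9.50 = 2.18 × 1.253 = 2.731 d⁻¹.

k_a ≈ 2.73 d⁻¹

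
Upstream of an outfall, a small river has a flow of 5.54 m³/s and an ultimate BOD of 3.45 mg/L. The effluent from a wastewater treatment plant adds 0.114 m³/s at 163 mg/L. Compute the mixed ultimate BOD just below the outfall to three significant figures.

6.67 mg/L

Flow-weighted mixing: C = (Q_r C_r + Q_w C_w)/(Q_r + Q_w)
= (5.54×3.45 + 0.114×163)/(5.54 + 0.114) = 37.70/5.654 = 6.667 mg/L.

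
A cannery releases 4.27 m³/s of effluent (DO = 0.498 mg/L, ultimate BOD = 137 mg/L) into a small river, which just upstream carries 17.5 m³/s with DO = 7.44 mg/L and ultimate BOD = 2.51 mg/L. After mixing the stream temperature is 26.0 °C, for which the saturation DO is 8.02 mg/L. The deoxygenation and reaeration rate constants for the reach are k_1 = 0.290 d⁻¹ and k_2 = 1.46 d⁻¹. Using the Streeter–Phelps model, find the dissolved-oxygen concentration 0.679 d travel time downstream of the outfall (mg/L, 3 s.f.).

DO ≈ 4.08 mg/L

Mixed DO = (17.5×7.44 + 4.27×0.498)/(17.5+4.27) = 132.3/21.77 = 6.078 mg/L.
Mixed L₀ = (17.5×2.51 + 4.27×137)/(21.77) = 628.9/21.77 = 28.89 mg/L.
Initial deficit D₀ = C_s − DO₀ = 8.02 − 6.078 = 1.942 mg/L.
D(0.679) = [0.290×28.89/(1.46−0.290)](e^(−0.290×0.679) − e^(−1.46×0.679)) + 1.942 e^(−1.46×0.679)
= 7.161 × (0.8213 − 0.3711) + 1.942 × 0.3711 = 3.944 mg/L.
DO = 8.02 − 3.944 = 4.076 mg/L.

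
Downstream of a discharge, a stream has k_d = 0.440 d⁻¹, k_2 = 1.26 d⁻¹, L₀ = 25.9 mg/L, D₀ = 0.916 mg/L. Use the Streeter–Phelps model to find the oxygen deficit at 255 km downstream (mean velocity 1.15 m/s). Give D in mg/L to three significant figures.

D ≈ 3.98 mg/L

Travel time t = x/v = 255 km / (1.15 m/s) = 255000 m / 1.15 m/s = 221700 s = 2.566 d.
k_d L₀/(k_2−k_d) = 0.440×25.9/(1.26−0.440) = 11.40/0.8200 = 13.90 mg/L.
e^(−k_d t) = e^(−0.440×2.566) = 0.3233; e^(−k_2 t) = e^(−1.26×2.566) = 0.03941.
D = 13.90 × (0.3233 − 0.03941) + 0.916 × 0.03941 = 3.945 + 0.03610 = 3.981 mg/L.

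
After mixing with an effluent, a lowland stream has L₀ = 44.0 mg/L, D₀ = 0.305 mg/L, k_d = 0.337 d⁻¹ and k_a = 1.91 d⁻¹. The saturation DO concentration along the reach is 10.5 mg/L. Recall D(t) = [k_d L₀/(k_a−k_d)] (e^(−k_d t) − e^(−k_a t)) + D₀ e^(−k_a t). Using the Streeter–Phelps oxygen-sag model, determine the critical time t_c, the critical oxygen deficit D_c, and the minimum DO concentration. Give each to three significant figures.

At the critical point dD/dt = 0, so k_d L₀ e^(−k_d t) = k_a D. Substituting D(t) from the Streeter–Phelps equation and solving for t gives
t_c = ln[(k_a/k_d)(1 − D₀(k_a−k_d)/(k_d L₀))] / (k_a−k_d).
Here k_a−k_d = 1.573 d⁻¹ and 1 − D₀(k_a−k_d)/(k_d L₀) = 1 − 0.305×1.573/(0.337×44.0) = 0.9676, so
t_c = ln(5.668 × 0.9676) / 1.573 = 1.702 / 1.573 = 1.082 d.
D_c = (k_d/k_a) L₀ e^(−k_d t_c) = (0.337/1.91) × 44.0 × e^(−0.337×1.082) = 0.1764 × 44.0 × 0.6945 = 5.391 mg/L.
Minimum DO = C_s − D_c = 10.5 − 5.391 = 5.109 mg/L.

t_c ≈ 1.08 d; D_c ≈ 5.39 mg/L; min DO ≈ 5.11 mg/L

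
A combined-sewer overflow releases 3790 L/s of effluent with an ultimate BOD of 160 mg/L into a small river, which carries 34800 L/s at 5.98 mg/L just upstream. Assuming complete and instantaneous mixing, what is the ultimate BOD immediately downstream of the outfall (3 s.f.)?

Flow-weighted mixing: C = (Q_r C_r + Q_w C_w)/(Q_r + Q_w)
= (34800×5.98 + 3790×160)/(34800 + 3790) = 814500/38590 = 21.11 mg/L.

21.1 mg/L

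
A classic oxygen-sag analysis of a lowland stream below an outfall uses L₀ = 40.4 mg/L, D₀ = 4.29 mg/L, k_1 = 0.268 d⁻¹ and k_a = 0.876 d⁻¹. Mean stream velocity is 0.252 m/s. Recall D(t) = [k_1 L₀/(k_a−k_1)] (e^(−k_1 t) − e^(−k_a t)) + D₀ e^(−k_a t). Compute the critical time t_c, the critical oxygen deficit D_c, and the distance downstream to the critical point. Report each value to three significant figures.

t_c = [1/(k_a−k_1)] ln[(k_a/k_1)(1 − D₀(k_a−k_1)/(k_1 L₀))]
= [1/(0.876−0.268)] ln[(0.876/0.268)(1 − 4.29×0.6080/(0.268×40.4))]
= (1/0.6080) ln[3.269 × 0.7591] = 1.645 × ln(2.481) = 1.645 × 0.9088 = 1.495 d.
L(t_c) = L₀ e^(−k_1 t_c) = 40.4 × 0.6699 = 27.07 mg/L, and at the critical point k_a D_c = k_1 L, so D_c = (0.268/0.876) × 27.07 = 8.280 mg/L.
x_c = v t_c = 0.252 m/s × 1.495 d × 86400 s/d = 32540 m ≈ 32.5 km.

t_c ≈ 1.49 d; D_c ≈ 8.28 mg/L; x_c ≈ 32.5 km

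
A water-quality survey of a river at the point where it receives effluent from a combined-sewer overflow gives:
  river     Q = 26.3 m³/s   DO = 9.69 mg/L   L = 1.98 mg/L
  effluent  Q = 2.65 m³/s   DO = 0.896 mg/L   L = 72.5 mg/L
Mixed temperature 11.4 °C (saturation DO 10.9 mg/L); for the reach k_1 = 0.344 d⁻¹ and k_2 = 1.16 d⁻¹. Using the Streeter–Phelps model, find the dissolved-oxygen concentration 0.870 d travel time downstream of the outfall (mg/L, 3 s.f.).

DO ≈ 8.83 mg/L

Mixed DO = (26.3×9.69 + 2.65×0.896)/(26.3+2.65) = 257.2/28.95 = 8.885 mg/L.
Mixed L₀ = (26.3×1.98 + 2.65×72.5)/(28.95) = 244.2/28.95 = 8.435 mg/L.
Initial deficit D₀ = C_s − DO₀ = 10.9 − 8.885 = 2.015 mg/L.
D(0.870) = [0.344×8.435/(1.16−0.344)](e^(−0.344×0.870) − e^(−1.16×0.870)) + 2.015 e^(−1.16×0.870)
= 3.556 × (0.7414 − 0.3645) + 2.015 × 0.3645 = 2.075 mg/L.
DO = 10.9 − 2.075 = 8.825 mg/L.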